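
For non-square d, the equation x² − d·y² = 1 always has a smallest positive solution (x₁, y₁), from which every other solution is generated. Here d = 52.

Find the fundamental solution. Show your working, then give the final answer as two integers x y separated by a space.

649 90

[7; 4,1,2,1,4,14] for √52; ℓ=6 ⇒ convergent index 5
a_0=7:  p_0=7·1+0=7,  q_0=7·0+1=1
…
a_2=1:  p_2=1·29+7=36,  q_2=1·4+1=5
…
a_4=1:  p_4=1·101+36=137,  q_4=1·14+5=19
a_5=4:  p_5=4·137+101=649,  q_5=4·19+14=90
fundamental: x₁=649, y₁=90  (since 421201 − 52·8100 = 1)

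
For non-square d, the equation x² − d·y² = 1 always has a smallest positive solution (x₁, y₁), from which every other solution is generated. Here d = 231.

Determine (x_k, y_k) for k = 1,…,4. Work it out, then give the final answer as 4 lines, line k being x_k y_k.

76 5
11551 760
1755676 115515
266851201 17557520

√231 → a₀=15, period (5,30); ℓ=2 even so k=1
step 0: (15, 1)  from 15·(1,0) + (0,1)
step 1: (76, 5)  from 5·(15,1) + (1,0)
fundamental: x₁=76, y₁=5  (since 5776 − 231·25 = 1)
(76+5√231)^2 = 11551 + 760√231
(76+5√231)^3 = 1755676 + 115515√231
(76+5√231)^4 = 266851201 + 17557520√231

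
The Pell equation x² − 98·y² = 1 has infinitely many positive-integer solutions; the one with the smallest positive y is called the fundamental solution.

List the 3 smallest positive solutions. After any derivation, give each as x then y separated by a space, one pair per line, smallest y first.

[9; 1,8,1,18] for √98; ℓ=4 ⇒ convergent index 3
k=0  a_k=9  p_k/q_k = 9/1
…
k=2  a_k=8  p_k/q_k = 89/9
k=3  a_k=1  p_k/q_k = 99/10
fundamental: x₁=99, y₁=10  (since 9801 − 98·100 = 1)
n=2: (99,10)∘(99,10) = (99·99+98·10·10, 99·10+10·99) = (19601,1980)
n=3: (19601,1980)∘(99,10) = (99·19601+98·10·1980, 99·1980+10·19601) = (3880899,392030)

99 10
19601 1980
3880899 392030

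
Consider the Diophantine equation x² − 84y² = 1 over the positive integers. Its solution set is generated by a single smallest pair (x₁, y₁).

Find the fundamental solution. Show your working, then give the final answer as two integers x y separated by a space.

55 6

√84 = [9; 6,18, …], period ℓ=2 (even) → k=1
step 0: (9, 1)  from 9·(1,0) + (0,1)
step 1: (55, 6)  from 6·(9,1) + (1,0)
→ (55, 6).  Check: 55²=3025, 84·6²=3024, difference 1.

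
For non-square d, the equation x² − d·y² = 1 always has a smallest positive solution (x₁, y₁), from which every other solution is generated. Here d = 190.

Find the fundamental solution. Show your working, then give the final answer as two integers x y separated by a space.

52021 3774

d=190: √d = [13; 1,3,1,1,1,…,3,1,26] (ℓ=14, even), read p_13/q_13
k=0  a_k=13  p_k/q_k = 13/1
k=1  a_k=1  p_k/q_k = 14/1
k=2  a_k=3  p_k/q_k = 55/4
…
k=4  a_k=1  p_k/q_k = 124/9
k=5  a_k=1  p_k/q_k = 193/14
k=6  a_k=2  p_k/q_k = 510/37
…
k=10  a_k=1  p_k/q_k = 7085/514
…
k=12  a_k=3  p_k/q_k = 40787/2959
k=13  a_k=1  p_k/q_k = 52021/3774
fundamental: x₁=52021, y₁=3774  (since 2706184441 − 190·14243076 = 1)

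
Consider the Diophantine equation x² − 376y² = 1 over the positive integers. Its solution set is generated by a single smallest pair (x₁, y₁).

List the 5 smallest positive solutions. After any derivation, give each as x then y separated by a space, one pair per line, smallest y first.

d=376: √d = [19; 2,1,1,3,1,…,1,2,38] (ℓ=16, even), read p_15/q_15
k=0  a_k=19  p_k/q_k = 19/1
k=1  a_k=2  p_k/q_k = 39/2
…
k=5  a_k=1  p_k/q_k = 446/23
…
k=9  a_k=2  p_k/q_k = 28834/1487
…
k=13  a_k=1  p_k/q_k = 468441/24158
k=14  a_k=1  p_k/q_k = 837427/43187
k=15  a_k=2  p_k/q_k = 2143295/110532
→ (2143295, 110532).  Check: 2143295²=4593713457025, 376·110532²=4593713457024, difference 1.
(x_2, y_2) = (2143295·2143295 + 376·110532·110532, 2143295·110532 + 110532·2143295) = (9187426914049, 473805365880)
(x_3, y_3) = (2143295·9187426914049 + 376·110532·473805365880, 2143295·473805365880 + 110532·9187426914049) = (39382732335491159615, 2031009343327438668)
(x_4, y_4) = (2143295·39382732335491159615 + 376·110532·2031009343327438668, 2143295·2031009343327438668 + 110532·39382732335491159615) = (168817626601983862467148801, 8706104341013491514496240)
(x_5, y_5) = (2143295·168817626601983862467148801 + 376·110532·8706104341013491514496240, 2143295·8706104341013491514496240 + 110532·168817626601983862467148801) = (723651950015758622280719887718975, 37319499807142991581781109982932)

2143295 110532
9187426914049 473805365880
39382732335491159615 2031009343327438668
168817626601983862467148801 8706104341013491514496240
723651950015758622280719887718975 37319499807142991581781109982932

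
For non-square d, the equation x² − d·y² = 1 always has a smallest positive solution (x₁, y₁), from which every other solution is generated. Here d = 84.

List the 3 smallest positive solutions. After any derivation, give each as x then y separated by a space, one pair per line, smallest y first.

d=84: √d = [9; 6,18] (ℓ=2, even), read p_1/q_1
step 0: (9, 1)  from 9·(1,0) + (0,1)
step 1: (55, 6)  from 6·(9,1) + (1,0)
(x₁, y₁) = (55, 6);  55² − 84·6² = 1 ✓
(x_2, y_2) = (55·55 + 84·6·6, 55·6 + 6·55) = (6049, 660)
(x_3, y_3) = (55·6049 + 84·6·660, 55·660 + 6·6049) = (665335, 72594)

55 6
6049 660
665335 72594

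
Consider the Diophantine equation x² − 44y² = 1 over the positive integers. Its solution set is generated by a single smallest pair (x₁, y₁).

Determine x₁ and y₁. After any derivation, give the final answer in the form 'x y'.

199 30

d=44: √d = [6; 1,1,1,2,1,1,1,12] (ℓ=8, even), read p_7/q_7
a_0=6:  p_0=6·1+0=6,  q_0=6·0+1=1
…
a_6=1:  p_6=1·73+53=126,  q_6=1·11+8=19
a_7=1:  p_7=1·126+73=199,  q_7=1·19+11=30
(x₁, y₁) = (199, 30);  199² − 44·30² = 1 ✓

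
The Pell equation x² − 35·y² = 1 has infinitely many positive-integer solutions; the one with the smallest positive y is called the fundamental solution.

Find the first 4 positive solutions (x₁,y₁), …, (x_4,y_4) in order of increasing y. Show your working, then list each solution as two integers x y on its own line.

d=35: √d = [5; 1,10] (ℓ=2, even), read p_1/q_1
i=0: a=5 ⇒ p=5, q=1
i=1: a=1 ⇒ p=6, q=1
→ (6, 1).  Check: 6²=36, 35·1²=35, difference 1.
(x_2, y_2) = (6·6 + 35·1·1, 6·1 + 1·6) = (71, 12)
(x_3, y_3) = (6·71 + 35·1·12, 6·12 + 1·71) = (846, 143)
(x_4, y_4) = (6·846 + 35·1·143, 6·143 + 1·846) = (10081, 1704)

6 1
71 12
846 143
10081 1704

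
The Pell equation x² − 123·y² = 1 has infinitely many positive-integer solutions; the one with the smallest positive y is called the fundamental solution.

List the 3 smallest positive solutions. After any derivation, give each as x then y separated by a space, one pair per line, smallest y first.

[11; 11,22] for √123; ℓ=2 ⇒ convergent index 1
k=0  a_k=11  p_k/q_k = 11/1
k=1  a_k=11  p_k/q_k = 122/11
fundamental: x₁=122, y₁=11  (since 14884 − 123·121 = 1)
(122+11√123)^2 = 29767 + 2684√123
(122+11√123)^3 = 7263026 + 654885√123

122 11
29767 2684
7263026 654885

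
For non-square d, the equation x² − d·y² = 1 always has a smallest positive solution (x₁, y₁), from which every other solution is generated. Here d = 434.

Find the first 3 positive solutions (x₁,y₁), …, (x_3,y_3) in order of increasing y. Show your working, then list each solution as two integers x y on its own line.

[20; 1,4,1,40] for √434; ℓ=4 ⇒ convergent index 3
i=0: a=20 ⇒ p=20, q=1
i=1: a=1 ⇒ p=21, q=1
i=2: a=4 ⇒ p=104, q=5
i=3: a=1 ⇒ p=125, q=6
fundamental: x₁=125, y₁=6  (since 15625 − 434·36 = 1)
(125+6√434)^2 = 31249 + 1500√434
(125+6√434)^3 = 7812125 + 374994√434

125 6
31249 1500
7812125 374994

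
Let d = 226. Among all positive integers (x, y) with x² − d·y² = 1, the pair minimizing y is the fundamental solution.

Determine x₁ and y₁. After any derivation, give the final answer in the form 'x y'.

451 30

√226 → a₀=15, period (30); ℓ=1 odd so k=1
step 0: (15, 1)  from 15·(1,0) + (0,1)
step 1: (451, 30)  from 30·(15,1) + (1,0)
→ (451, 30).  Check: 451²=203401, 226·30²=203400, difference 1.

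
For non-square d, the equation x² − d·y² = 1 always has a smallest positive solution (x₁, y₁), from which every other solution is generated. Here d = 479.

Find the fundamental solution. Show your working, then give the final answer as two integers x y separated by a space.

2989440 136591

√479 = [21; 1,7,1,3,2,21,2,3,1,7,1,42, …], period ℓ=12 (even) → k=11
i=0: a=21 ⇒ p=21, q=1
…
i=5: a=2 ⇒ p=1729, q=79
…
i=8: a=3 ⇒ p=264712, q=12095
i=9: a=1 ⇒ p=340591, q=15562
i=10: a=7 ⇒ p=2648849, q=121029
i=11: a=1 ⇒ p=2989440, q=136591
fundamental: x₁=2989440, y₁=136591  (since 8936751513600 − 479·18657101281 = 1)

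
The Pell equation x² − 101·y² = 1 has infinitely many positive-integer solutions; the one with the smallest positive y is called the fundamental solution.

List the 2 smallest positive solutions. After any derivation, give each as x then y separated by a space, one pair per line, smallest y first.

√101 = [10; 20, …], period ℓ=1 (odd) → k=1
step 0: (10, 1)  from 10·(1,0) + (0,1)
step 1: (201, 20)  from 20·(10,1) + (1,0)
→ (201, 20).  Check: 201²=40401, 101·20²=40400, difference 1.
(x_2, y_2) = (201·201 + 101·20·20, 201·20 + 20·201) = (80801, 8040)

201 20
80801 8040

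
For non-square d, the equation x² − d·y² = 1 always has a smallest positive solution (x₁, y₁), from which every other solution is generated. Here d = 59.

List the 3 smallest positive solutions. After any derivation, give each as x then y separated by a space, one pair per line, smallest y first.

530 69
561799 73140
595506410 77528331

[7; 1,2,7,2,1,14] for √59; ℓ=6 ⇒ convergent index 5
k=0  a_k=7  p_k/q_k = 7/1
…
k=3  a_k=7  p_k/q_k = 169/22
k=4  a_k=2  p_k/q_k = 361/47
k=5  a_k=1  p_k/q_k = 530/69
fundamental: x₁=530, y₁=69  (since 280900 − 59·4761 = 1)
(x_2, y_2) = (530·530 + 59·69·69, 530·69 + 69·530) = (561799, 73140)
(x_3, y_3) = (530·561799 + 59·69·73140, 530·73140 + 69·561799) = (595506410, 77528331)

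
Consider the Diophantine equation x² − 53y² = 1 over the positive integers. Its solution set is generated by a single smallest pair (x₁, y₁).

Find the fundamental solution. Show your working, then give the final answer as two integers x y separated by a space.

√53 → a₀=7, period (3,1,1,3,14); ℓ=5 odd so k=9
step 0: (7, 1)  from 7·(1,0) + (0,1)
step 1: (22, 3)  from 3·(7,1) + (1,0)
step 2: (29, 4)  from 1·(22,3) + (7,1)
…
step 4: (182, 25)  from 3·(51,7) + (29,4)
…
step 7: (10578, 1453)  from 1·(7979,1096) + (2599,357)
step 8: (18557, 2549)  from 1·(10578,1453) + (7979,1096)
step 9: (66249, 9100)  from 3·(18557,2549) + (10578,1453)
fundamental: x₁=66249, y₁=9100  (since 4388930001 − 53·82810000 = 1)

66249 9100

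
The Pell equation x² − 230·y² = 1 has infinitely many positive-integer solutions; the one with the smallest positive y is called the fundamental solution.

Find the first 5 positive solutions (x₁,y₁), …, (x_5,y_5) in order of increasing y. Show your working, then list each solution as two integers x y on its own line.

91 6
16561 1092
3014011 198738
548533441 36169224
99830072251 6582600030

d=230: √d = [15; 6,30] (ℓ=2, even), read p_1/q_1
i=0: a=15 ⇒ p=15, q=1
i=1: a=6 ⇒ p=91, q=6
→ (91, 6).  Check: 91²=8281, 230·6²=8280, difference 1.
(x_2, y_2) = (91·91 + 230·6·6, 91·6 + 6·91) = (16561, 1092)
(x_3, y_3) = (91·16561 + 230·6·1092, 91·1092 + 6·16561) = (3014011, 198738)
(x_4, y_4) = (91·3014011 + 230·6·198738, 91·198738 + 6·3014011) = (548533441, 36169224)
(x_5, y_5) = (91·548533441 + 230·6·36169224, 91·36169224 + 6·548533441) = (99830072251, 6582600030)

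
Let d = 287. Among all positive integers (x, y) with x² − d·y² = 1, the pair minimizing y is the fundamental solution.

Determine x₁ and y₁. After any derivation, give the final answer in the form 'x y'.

288 17

[16; 1,15,1,32] for √287; ℓ=4 ⇒ convergent index 3
a_0=16:  p_0=16·1+0=16,  q_0=16·0+1=1
…
a_2=15:  p_2=15·17+16=271,  q_2=15·1+1=16
a_3=1:  p_3=1·271+17=288,  q_3=1·16+1=17
→ (288, 17).  Check: 288²=82944, 287·17²=82943, difference 1.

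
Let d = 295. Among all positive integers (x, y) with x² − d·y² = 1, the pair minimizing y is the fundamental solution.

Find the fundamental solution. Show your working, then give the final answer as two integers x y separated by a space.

2024999 117900

[17; 5,1,2,3,2,6,2,3,2,1,5,34] for √295; ℓ=12 ⇒ convergent index 11
k=0  a_k=17  p_k/q_k = 17/1
…
k=8  a_k=3  p_k/q_k = 108103/6294
k=9  a_k=2  p_k/q_k = 247414/14405
k=10  a_k=1  p_k/q_k = 355517/20699
k=11  a_k=5  p_k/q_k = 2024999/117900
(x₁, y₁) = (2024999, 117900);  2024999² − 295·117900² = 1 ✓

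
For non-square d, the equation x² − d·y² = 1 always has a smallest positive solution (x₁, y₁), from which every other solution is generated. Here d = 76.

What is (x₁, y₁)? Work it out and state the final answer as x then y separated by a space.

[8; 1,2,1,1,5,4,5,1,1,2,1,16] for √76; ℓ=12 ⇒ convergent index 11
k=0  a_k=8  p_k/q_k = 8/1
k=1  a_k=1  p_k/q_k = 9/1
…
k=6  a_k=4  p_k/q_k = 1421/163
k=7  a_k=5  p_k/q_k = 7445/854
…
k=10  a_k=2  p_k/q_k = 41488/4759
k=11  a_k=1  p_k/q_k = 57799/6630
(x₁, y₁) = (57799, 6630);  57799² − 76·6630² = 1 ✓

57799 6630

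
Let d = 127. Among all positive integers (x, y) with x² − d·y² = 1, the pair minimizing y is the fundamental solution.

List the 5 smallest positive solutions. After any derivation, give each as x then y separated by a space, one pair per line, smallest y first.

4730624 419775
44757606858751 3971595379200
423462818377139450624 37576248838264821825
4006486743445029115330560001 355518209168531397366758400
37906364688445371364544653008890624 3363645945459311770024609913661375

[11; 3,1,2,2,7,11,7,2,2,1,3,22] for √127; ℓ=12 ⇒ convergent index 11
a_0=11:  p_0=11·1+0=11,  q_0=11·0+1=1
a_1=3:  p_1=3·11+1=34,  q_1=3·1+0=3
…
a_4=2:  p_4=2·124+45=293,  q_4=2·11+4=26
a_5=7:  p_5=7·293+124=2175,  q_5=7·26+11=193
…
a_7=7:  p_7=7·24218+2175=171701,  q_7=7·2149+193=15236
a_8=2:  p_8=2·171701+24218=367620,  q_8=2·15236+2149=32621
…
a_10=1:  p_10=1·906941+367620=1274561,  q_10=1·80478+32621=113099
a_11=3:  p_11=3·1274561+906941=4730624,  q_11=3·113099+80478=419775
(x₁, y₁) = (4730624, 419775);  4730624² − 127·419775² = 1 ✓
(x_2, y_2) = (4730624·4730624 + 127·419775·419775, 4730624·419775 + 419775·4730624) = (44757606858751, 3971595379200)
(x_3, y_3) = (4730624·44757606858751 + 127·419775·3971595379200, 4730624·3971595379200 + 419775·44757606858751) = (423462818377139450624, 37576248838264821825)
(x_4, y_4) = (4730624·423462818377139450624 + 127·419775·37576248838264821825, 4730624·37576248838264821825 + 419775·423462818377139450624) = (4006486743445029115330560001, 355518209168531397366758400)
(x_5, y_5) = (4730624·4006486743445029115330560001 + 127·419775·355518209168531397366758400, 4730624·355518209168531397366758400 + 419775·4006486743445029115330560001) = (37906364688445371364544653008890624, 3363645945459311770024609913661375)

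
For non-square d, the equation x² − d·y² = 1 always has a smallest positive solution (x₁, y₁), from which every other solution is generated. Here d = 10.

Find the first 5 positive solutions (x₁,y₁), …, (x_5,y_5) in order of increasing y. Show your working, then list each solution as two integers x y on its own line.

19 6
721 228
27379 8658
1039681 328776
39480499 12484830

√10 → a₀=3, period (6); ℓ=1 odd so k=1
a_0=3:  p_0=3·1+0=3,  q_0=3·0+1=1
a_1=6:  p_1=6·3+1=19,  q_1=6·1+0=6
→ (19, 6).  Check: 19²=361, 10·6²=360, difference 1.
k=2:  x_2 = 19·19+10·6·6 = 721,  y_2 = 19·6+6·19 = 228
k=3:  x_3 = 19·721+10·6·228 = 27379,  y_3 = 19·228+6·721 = 8658
k=4:  x_4 = 19·27379+10·6·8658 = 1039681,  y_4 = 19·8658+6·27379 = 328776
k=5:  x_5 = 19·1039681+10·6·328776 = 39480499,  y_5 = 19·328776+6·1039681 = 12484830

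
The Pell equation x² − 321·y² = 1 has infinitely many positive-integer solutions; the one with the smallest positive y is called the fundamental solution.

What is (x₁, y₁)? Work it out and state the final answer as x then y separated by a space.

215 12

√321 = [17; 1,10,1,34, …], period ℓ=4 (even) → k=3
i=0: a=17 ⇒ p=17, q=1
i=1: a=1 ⇒ p=18, q=1
i=2: a=10 ⇒ p=197, q=11
i=3: a=1 ⇒ p=215, q=12
(x₁, y₁) = (215, 12);  215² − 321·12² = 1 ✓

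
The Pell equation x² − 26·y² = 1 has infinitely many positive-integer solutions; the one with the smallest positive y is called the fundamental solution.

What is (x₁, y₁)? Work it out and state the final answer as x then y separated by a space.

51 10

d=26: √d = [5; 10] (ℓ=1, odd), read p_1/q_1
step 0: (5, 1)  from 5·(1,0) + (0,1)
step 1: (51, 10)  from 10·(5,1) + (1,0)
(x₁, y₁) = (51, 10);  51² − 26·10² = 1 ✓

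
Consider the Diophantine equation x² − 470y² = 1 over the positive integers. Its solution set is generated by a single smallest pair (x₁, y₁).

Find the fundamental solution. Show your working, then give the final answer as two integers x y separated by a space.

[21; 1,2,8,2,1,42] for √470; ℓ=6 ⇒ convergent index 5
a_0=21:  p_0=21·1+0=21,  q_0=21·0+1=1
a_1=1:  p_1=1·21+1=22,  q_1=1·1+0=1
…
a_4=2:  p_4=2·542+65=1149,  q_4=2·25+3=53
a_5=1:  p_5=1·1149+542=1691,  q_5=1·53+25=78
→ (1691, 78).  Check: 1691²=2859481, 470·78²=2859480, difference 1.

1691 78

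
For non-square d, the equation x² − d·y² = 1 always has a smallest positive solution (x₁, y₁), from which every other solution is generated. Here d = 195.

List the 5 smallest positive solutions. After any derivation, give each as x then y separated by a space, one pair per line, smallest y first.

√195 = [13; 1,26, …], period ℓ=2 (even) → k=1
i=0: a=13 ⇒ p=13, q=1
i=1: a=1 ⇒ p=14, q=1
(x₁, y₁) = (14, 1);  14² − 195·1² = 1 ✓
n=2: (14,1)∘(14,1) = (14·14+195·1·1, 14·1+1·14) = (391,28)
n=3: (391,28)∘(14,1) = (14·391+195·1·28, 14·28+1·391) = (10934,783)
n=4: (10934,783)∘(14,1) = (14·10934+195·1·783, 14·783+1·10934) = (305761,21896)
n=5: (305761,21896)∘(14,1) = (14·305761+195·1·21896, 14·21896+1·305761) = (8550374,612305)

14 1
391 28
10934 783
305761 21896
8550374 612305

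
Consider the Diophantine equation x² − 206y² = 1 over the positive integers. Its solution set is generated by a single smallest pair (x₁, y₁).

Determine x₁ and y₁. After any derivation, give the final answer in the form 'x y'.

[14; 2,1,5,14,5,1,2,28] for √206; ℓ=8 ⇒ convergent index 7
a_0=14:  p_0=14·1+0=14,  q_0=14·0+1=1
a_1=2:  p_1=2·14+1=29,  q_1=2·1+0=2
…
a_5=5:  p_5=5·3459+244=17539,  q_5=5·241+17=1222
a_6=1:  p_6=1·17539+3459=20998,  q_6=1·1222+241=1463
a_7=2:  p_7=2·20998+17539=59535,  q_7=2·1463+1222=4148
fundamental: x₁=59535, y₁=4148  (since 3544416225 − 206·17205904 = 1)

59535 4148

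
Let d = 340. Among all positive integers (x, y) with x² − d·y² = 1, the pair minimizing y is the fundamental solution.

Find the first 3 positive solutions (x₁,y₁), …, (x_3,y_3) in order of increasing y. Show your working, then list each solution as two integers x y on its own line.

285769 15498
163327842721 8857695924
93348068572789129 5062509812995614

√340 = [18; 2,3,1,1,1,…,3,2,36, …], period ℓ=14 (even) → k=13
a_0=18:  p_0=18·1+0=18,  q_0=18·0+1=1
…
a_2=3:  p_2=3·37+18=129,  q_2=3·2+1=7
a_3=1:  p_3=1·129+37=166,  q_3=1·7+2=9
a_4=1:  p_4=1·166+129=295,  q_4=1·9+7=16
…
a_6=1:  p_6=1·461+295=756,  q_6=1·25+16=41
a_7=8:  p_7=8·756+461=6509,  q_7=8·41+25=353
a_8=1:  p_8=1·6509+756=7265,  q_8=1·353+41=394
…
a_11=1:  p_11=1·21039+13774=34813,  q_11=1·1141+747=1888
a_12=3:  p_12=3·34813+21039=125478,  q_12=3·1888+1141=6805
a_13=2:  p_13=2·125478+34813=285769,  q_13=2·6805+1888=15498
→ (285769, 15498).  Check: 285769²=81663921361, 340·15498²=81663921360, difference 1.
k=2:  x_2 = 285769·285769+340·15498·15498 = 163327842721,  y_2 = 285769·15498+15498·285769 = 8857695924
k=3:  x_3 = 285769·163327842721+340·15498·8857695924 = 93348068572789129,  y_3 = 285769·8857695924+15498·163327842721 = 5062509812995614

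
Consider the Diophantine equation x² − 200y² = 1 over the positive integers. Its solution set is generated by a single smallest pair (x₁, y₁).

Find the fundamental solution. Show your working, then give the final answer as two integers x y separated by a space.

√200 = [14; 7,28, …], period ℓ=2 (even) → k=1
step 0: (14, 1)  from 14·(1,0) + (0,1)
step 1: (99, 7)  from 7·(14,1) + (1,0)
(x₁, y₁) = (99, 7);  99² − 200·7² = 1 ✓

99 7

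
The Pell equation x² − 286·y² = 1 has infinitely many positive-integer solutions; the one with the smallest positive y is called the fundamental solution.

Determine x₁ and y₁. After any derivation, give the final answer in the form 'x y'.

561835 33222

√286 = [16; 1,10,3,3,2,3,3,10,1,32, …], period ℓ=10 (even) → k=9
a_0=16:  p_0=16·1+0=16,  q_0=16·0+1=1
a_1=1:  p_1=1·16+1=17,  q_1=1·1+0=1
a_2=10:  p_2=10·17+16=186,  q_2=10·1+1=11
a_3=3:  p_3=3·186+17=575,  q_3=3·11+1=34
…
a_7=3:  p_7=3·15102+4397=49703,  q_7=3·893+260=2939
a_8=10:  p_8=10·49703+15102=512132,  q_8=10·2939+893=30283
a_9=1:  p_9=1·512132+49703=561835,  q_9=1·30283+2939=33222
→ (561835, 33222).  Check: 561835²=315658567225, 286·33222²=315658567224, difference 1.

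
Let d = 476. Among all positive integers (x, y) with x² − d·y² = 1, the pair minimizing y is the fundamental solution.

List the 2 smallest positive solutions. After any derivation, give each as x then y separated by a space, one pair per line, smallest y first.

28799 1320
1658764801 76029360

√476 = [21; 1,4,2,10,2,4,1,42, …], period ℓ=8 (even) → k=7
k=0  a_k=21  p_k/q_k = 21/1
…
k=5  a_k=2  p_k/q_k = 5258/241
k=6  a_k=4  p_k/q_k = 23541/1079
k=7  a_k=1  p_k/q_k = 28799/1320
fundamental: x₁=28799, y₁=1320  (since 829382401 − 476·1742400 = 1)
k=2:  x_2 = 28799·28799+476·1320·1320 = 1658764801,  y_2 = 28799·1320+1320·28799 = 76029360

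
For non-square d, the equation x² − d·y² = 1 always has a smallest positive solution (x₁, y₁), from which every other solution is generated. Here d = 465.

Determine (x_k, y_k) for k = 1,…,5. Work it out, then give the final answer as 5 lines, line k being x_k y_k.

15871 736
503777281 23362112
15990898437631 741560158368
507583097703505921 23538602523554944
16111702671313786506751 747162320561120874080

√465 = [21; 1,1,3,2,2,2,3,1,1,42, …], period ℓ=10 (even) → k=9
a_0=21:  p_0=21·1+0=21,  q_0=21·0+1=1
a_1=1:  p_1=1·21+1=22,  q_1=1·1+0=1
…
a_4=2:  p_4=2·151+43=345,  q_4=2·7+2=16
…
a_6=2:  p_6=2·841+345=2027,  q_6=2·39+16=94
a_7=3:  p_7=3·2027+841=6922,  q_7=3·94+39=321
a_8=1:  p_8=1·6922+2027=8949,  q_8=1·321+94=415
a_9=1:  p_9=1·8949+6922=15871,  q_9=1·415+321=736
fundamental: x₁=15871, y₁=736  (since 251888641 − 465·541696 = 1)
k=2:  x_2 = 15871·15871+465·736·736 = 503777281,  y_2 = 15871·736+736·15871 = 23362112
k=3:  x_3 = 15871·503777281+465·736·23362112 = 15990898437631,  y_3 = 15871·23362112+736·503777281 = 741560158368
k=4:  x_4 = 15871·15990898437631+465·736·741560158368 = 507583097703505921,  y_4 = 15871·741560158368+736·15990898437631 = 23538602523554944
k=5:  x_5 = 15871·507583097703505921+465·736·23538602523554944 = 16111702671313786506751,  y_5 = 15871·23538602523554944+736·507583097703505921 = 747162320561120874080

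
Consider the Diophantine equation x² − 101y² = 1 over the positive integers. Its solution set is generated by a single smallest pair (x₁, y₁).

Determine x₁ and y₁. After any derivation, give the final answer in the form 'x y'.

201 20

√101 → a₀=10, period (20); ℓ=1 odd so k=1
step 0: (10, 1)  from 10·(1,0) + (0,1)
step 1: (201, 20)  from 20·(10,1) + (1,0)
→ (201, 20).  Check: 201²=40401, 101·20²=40400, difference 1.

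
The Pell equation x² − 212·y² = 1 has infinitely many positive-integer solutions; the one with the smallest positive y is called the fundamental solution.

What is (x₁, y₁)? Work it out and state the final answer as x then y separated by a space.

66249 4550

√212 = [14; 1,1,3,1,1,…,1,1,28, …], period ℓ=14 (even) → k=13
a_0=14:  p_0=14·1+0=14,  q_0=14·0+1=1
…
a_2=1:  p_2=1·15+14=29,  q_2=1·1+1=2
…
a_7=6:  p_7=6·364+233=2417,  q_7=6·25+16=166
a_8=1:  p_8=1·2417+364=2781,  q_8=1·166+25=191
a_9=1:  p_9=1·2781+2417=5198,  q_9=1·191+166=357
…
a_11=3:  p_11=3·7979+5198=29135,  q_11=3·548+357=2001
a_12=1:  p_12=1·29135+7979=37114,  q_12=1·2001+548=2549
a_13=1:  p_13=1·37114+29135=66249,  q_13=1·2549+2001=4550
→ (66249, 4550).  Check: 66249²=4388930001, 212·4550²=4388930000, difference 1.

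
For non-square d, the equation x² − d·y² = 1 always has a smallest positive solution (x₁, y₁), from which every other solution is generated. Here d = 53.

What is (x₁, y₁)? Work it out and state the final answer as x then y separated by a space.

66249 9100

√53 = [7; 3,1,1,3,14, …], period ℓ=5 (odd) → k=9
i=0: a=7 ⇒ p=7, q=1
…
i=8: a=1 ⇒ p=18557, q=2549
i=9: a=3 ⇒ p=66249, q=9100
→ (66249, 9100).  Check: 66249²=4388930001, 53·9100²=4388930000, difference 1.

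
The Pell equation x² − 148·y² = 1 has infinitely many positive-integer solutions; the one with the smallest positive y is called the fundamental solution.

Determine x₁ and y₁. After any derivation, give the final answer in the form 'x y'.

73 6

√148 → a₀=12, period (6,24); ℓ=2 even so k=1
k=0  a_k=12  p_k/q_k = 12/1
k=1  a_k=6  p_k/q_k = 73/6
(x₁, y₁) = (73, 6);  73² − 148·6² = 1 ✓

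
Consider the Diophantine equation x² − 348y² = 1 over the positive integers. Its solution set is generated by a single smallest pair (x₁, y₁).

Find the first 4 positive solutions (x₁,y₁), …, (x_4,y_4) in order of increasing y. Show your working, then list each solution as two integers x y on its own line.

d=348: √d = [18; 1,1,1,8,1,1,1,36] (ℓ=8, even), read p_7/q_7
step 0: (18, 1)  from 18·(1,0) + (0,1)
…
step 2: (37, 2)  from 1·(19,1) + (18,1)
step 3: (56, 3)  from 1·(37,2) + (19,1)
…
step 5: (541, 29)  from 1·(485,26) + (56,3)
step 6: (1026, 55)  from 1·(541,29) + (485,26)
step 7: (1567, 84)  from 1·(1026,55) + (541,29)
(x₁, y₁) = (1567, 84);  1567² − 348·84² = 1 ✓
n=2: (1567,84)∘(1567,84) = (1567·1567+348·84·84, 1567·84+84·1567) = (4910977,263256)
n=3: (4910977,263256)∘(1567,84) = (1567·4910977+348·84·263256, 1567·263256+84·4910977) = (15391000351,825044220)
n=4: (15391000351,825044220)∘(1567,84) = (1567·15391000351+348·84·825044220, 1567·825044220+84·15391000351) = (48235390189057,2585688322224)

1567 84
4910977 263256
15391000351 825044220
48235390189057 2585688322224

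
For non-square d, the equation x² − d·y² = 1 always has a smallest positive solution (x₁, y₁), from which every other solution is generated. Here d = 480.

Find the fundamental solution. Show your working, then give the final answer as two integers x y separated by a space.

[21; 1,9,1,42] for √480; ℓ=4 ⇒ convergent index 3
i=0: a=21 ⇒ p=21, q=1
…
i=2: a=9 ⇒ p=219, q=10
i=3: a=1 ⇒ p=241, q=11
fundamental: x₁=241, y₁=11  (since 58081 − 480·121 = 1)

241 11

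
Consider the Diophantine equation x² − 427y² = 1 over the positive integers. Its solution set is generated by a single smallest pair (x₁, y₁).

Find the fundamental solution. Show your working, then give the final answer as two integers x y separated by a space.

√427 → a₀=20, period (1,1,1,40); ℓ=4 even so k=3
a_0=20:  p_0=20·1+0=20,  q_0=20·0+1=1
…
a_2=1:  p_2=1·21+20=41,  q_2=1·1+1=2
a_3=1:  p_3=1·41+21=62,  q_3=1·2+1=3
fundamental: x₁=62, y₁=3  (since 3844 − 427·9 = 1)

62 3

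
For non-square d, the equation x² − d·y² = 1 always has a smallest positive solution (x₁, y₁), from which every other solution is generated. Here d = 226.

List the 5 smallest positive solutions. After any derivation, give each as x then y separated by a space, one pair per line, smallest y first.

451 30
406801 27060
366934051 24408090
330974107201 22016070120
298538277761251 19858470840150

√226 = [15; 30, …], period ℓ=1 (odd) → k=1
a_0=15:  p_0=15·1+0=15,  q_0=15·0+1=1
a_1=30:  p_1=30·15+1=451,  q_1=30·1+0=30
→ (451, 30).  Check: 451²=203401, 226·30²=203400, difference 1.
n=2: (451,30)∘(451,30) = (451·451+226·30·30, 451·30+30·451) = (406801,27060)
n=3: (406801,27060)∘(451,30) = (451·406801+226·30·27060, 451·27060+30·406801) = (366934051,24408090)
n=4: (366934051,24408090)∘(451,30) = (451·366934051+226·30·24408090, 451·24408090+30·366934051) = (330974107201,22016070120)
n=5: (330974107201,22016070120)∘(451,30) = (451·330974107201+226·30·22016070120, 451·22016070120+30·330974107201) = (298538277761251,19858470840150)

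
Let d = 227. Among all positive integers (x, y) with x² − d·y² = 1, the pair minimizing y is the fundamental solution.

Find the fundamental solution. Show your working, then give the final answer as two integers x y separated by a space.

226 15

[15; 15,30] for √227; ℓ=2 ⇒ convergent index 1
i=0: a=15 ⇒ p=15, q=1
i=1: a=15 ⇒ p=226, q=15
(x₁, y₁) = (226, 15);  226² − 227·15² = 1 ✓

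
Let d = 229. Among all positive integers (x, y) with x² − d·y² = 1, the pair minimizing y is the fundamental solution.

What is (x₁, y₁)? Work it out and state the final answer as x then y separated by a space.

√229 → a₀=15, period (7,1,1,7,30); ℓ=5 odd so k=9
k=0  a_k=15  p_k/q_k = 15/1
k=1  a_k=7  p_k/q_k = 106/7
…
k=7  a_k=1  p_k/q_k = 413926/27353
k=8  a_k=1  p_k/q_k = 776325/51301
k=9  a_k=7  p_k/q_k = 5848201/386460
(x₁, y₁) = (5848201, 386460);  5848201² − 229·386460² = 1 ✓

5848201 386460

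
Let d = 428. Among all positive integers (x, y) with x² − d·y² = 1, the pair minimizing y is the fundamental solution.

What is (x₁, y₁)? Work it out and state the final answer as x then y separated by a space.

1850887 89466

√428 → a₀=20, period (1,2,4,1,5,10,5,1,4,2,1,40); ℓ=12 even so k=11
a_0=20:  p_0=20·1+0=20,  q_0=20·0+1=1
a_1=1:  p_1=1·20+1=21,  q_1=1·1+0=1
…
a_8=1:  p_8=1·99779+19571=119350,  q_8=1·4823+946=5769
…
a_10=2:  p_10=2·577179+119350=1273708,  q_10=2·27899+5769=61567
a_11=1:  p_11=1·1273708+577179=1850887,  q_11=1·61567+27899=89466
(x₁, y₁) = (1850887, 89466);  1850887² − 428·89466² = 1 ✓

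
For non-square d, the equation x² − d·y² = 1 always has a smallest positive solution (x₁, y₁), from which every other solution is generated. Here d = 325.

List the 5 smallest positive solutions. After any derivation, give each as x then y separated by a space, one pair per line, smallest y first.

[18; 36] for √325; ℓ=1 ⇒ convergent index 1
a_0=18:  p_0=18·1+0=18,  q_0=18·0+1=1
a_1=36:  p_1=36·18+1=649,  q_1=36·1+0=36
(x₁, y₁) = (649, 36);  649² − 325·36² = 1 ✓
n=2: (649,36)∘(649,36) = (649·649+325·36·36, 649·36+36·649) = (842401,46728)
n=3: (842401,46728)∘(649,36) = (649·842401+325·36·46728, 649·46728+36·842401) = (1093435849,60652908)
n=4: (1093435849,60652908)∘(649,36) = (649·1093435849+325·36·60652908, 649·60652908+36·1093435849) = (1419278889601,78727427856)
n=5: (1419278889601,78727427856)∘(649,36) = (649·1419278889601+325·36·78727427856, 649·78727427856+36·1419278889601) = (1842222905266249,102188140704180)

649 36
842401 46728
1093435849 60652908
1419278889601 78727427856
1842222905266249 102188140704180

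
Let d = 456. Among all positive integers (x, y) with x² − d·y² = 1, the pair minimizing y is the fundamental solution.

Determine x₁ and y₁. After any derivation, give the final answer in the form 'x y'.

√456 → a₀=21, period (2,1,4,1,2,42); ℓ=6 even so k=5
i=0: a=21 ⇒ p=21, q=1
i=1: a=2 ⇒ p=43, q=2
i=2: a=1 ⇒ p=64, q=3
i=3: a=4 ⇒ p=299, q=14
i=4: a=1 ⇒ p=363, q=17
i=5: a=2 ⇒ p=1025, q=48
(x₁, y₁) = (1025, 48);  1025² − 456·48² = 1 ✓

1025 48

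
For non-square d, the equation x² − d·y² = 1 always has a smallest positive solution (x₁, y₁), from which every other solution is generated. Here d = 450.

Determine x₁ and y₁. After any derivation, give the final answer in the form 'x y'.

19601 924

√450 = [21; 4,1,2,4,2,1,4,42, …], period ℓ=8 (even) → k=7
a_0=21:  p_0=21·1+0=21,  q_0=21·0+1=1
a_1=4:  p_1=4·21+1=85,  q_1=4·1+0=4
a_2=1:  p_2=1·85+21=106,  q_2=1·4+1=5
…
a_6=1:  p_6=1·2885+1294=4179,  q_6=1·136+61=197
a_7=4:  p_7=4·4179+2885=19601,  q_7=4·197+136=924
→ (19601, 924).  Check: 19601²=384199201, 450·924²=384199200, difference 1.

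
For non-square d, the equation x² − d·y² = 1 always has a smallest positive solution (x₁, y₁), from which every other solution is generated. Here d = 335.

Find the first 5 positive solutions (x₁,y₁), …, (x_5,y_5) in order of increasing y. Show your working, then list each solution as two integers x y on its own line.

[18; 3,3,3,36] for √335; ℓ=4 ⇒ convergent index 3
a_0=18:  p_0=18·1+0=18,  q_0=18·0+1=1
a_1=3:  p_1=3·18+1=55,  q_1=3·1+0=3
a_2=3:  p_2=3·55+18=183,  q_2=3·3+1=10
a_3=3:  p_3=3·183+55=604,  q_3=3·10+3=33
→ (604, 33).  Check: 604²=364816, 335·33²=364815, difference 1.
k=2:  x_2 = 604·604+335·33·33 = 729631,  y_2 = 604·33+33·604 = 39864
k=3:  x_3 = 604·729631+335·33·39864 = 881393644,  y_3 = 604·39864+33·729631 = 48155679
k=4:  x_4 = 604·881393644+335·33·48155679 = 1064722792321,  y_4 = 604·48155679+33·881393644 = 58172020368
k=5:  x_5 = 604·1064722792321+335·33·58172020368 = 1286184251730124,  y_5 = 604·58172020368+33·1064722792321 = 70271752448865

604 33
729631 39864
881393644 48155679
1064722792321 58172020368
1286184251730124 70271752448865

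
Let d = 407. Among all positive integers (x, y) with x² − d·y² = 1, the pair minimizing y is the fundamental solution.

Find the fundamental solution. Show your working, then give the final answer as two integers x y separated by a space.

d=407: √d = [20; 5,1,2,1,5,40] (ℓ=6, even), read p_5/q_5
step 0: (20, 1)  from 20·(1,0) + (0,1)
step 1: (101, 5)  from 5·(20,1) + (1,0)
step 2: (121, 6)  from 1·(101,5) + (20,1)
…
step 4: (464, 23)  from 1·(343,17) + (121,6)
step 5: (2663, 132)  from 5·(464,23) + (343,17)
fundamental: x₁=2663, y₁=132  (since 7091569 − 407·17424 = 1)

2663 132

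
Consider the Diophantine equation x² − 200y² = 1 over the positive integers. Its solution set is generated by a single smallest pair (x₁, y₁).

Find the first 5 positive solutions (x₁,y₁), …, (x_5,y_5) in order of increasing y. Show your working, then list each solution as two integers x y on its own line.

d=200: √d = [14; 7,28] (ℓ=2, even), read p_1/q_1
step 0: (14, 1)  from 14·(1,0) + (0,1)
step 1: (99, 7)  from 7·(14,1) + (1,0)
→ (99, 7).  Check: 99²=9801, 200·7²=9800, difference 1.
k=2:  x_2 = 99·99+200·7·7 = 19601,  y_2 = 99·7+7·99 = 1386
k=3:  x_3 = 99·19601+200·7·1386 = 3880899,  y_3 = 99·1386+7·19601 = 274421
k=4:  x_4 = 99·3880899+200·7·274421 = 768398401,  y_4 = 99·274421+7·3880899 = 54333972
k=5:  x_5 = 99·768398401+200·7·54333972 = 152139002499,  y_5 = 99·54333972+7·768398401 = 10757852035

99 7
19601 1386
3880899 274421
768398401 54333972
152139002499 10757852035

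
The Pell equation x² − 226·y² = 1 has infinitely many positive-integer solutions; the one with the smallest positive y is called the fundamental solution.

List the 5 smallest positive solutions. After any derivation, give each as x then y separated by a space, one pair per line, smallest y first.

451 30
406801 27060
366934051 24408090
330974107201 22016070120
298538277761251 19858470840150

√226 = [15; 30, …], period ℓ=1 (odd) → k=1
i=0: a=15 ⇒ p=15, q=1
i=1: a=30 ⇒ p=451, q=30
(x₁, y₁) = (451, 30);  451² − 226·30² = 1 ✓
k=2:  x_2 = 451·451+226·30·30 = 406801,  y_2 = 451·30+30·451 = 27060
k=3:  x_3 = 451·406801+226·30·27060 = 366934051,  y_3 = 451·27060+30·406801 = 24408090
k=4:  x_4 = 451·366934051+226·30·24408090 = 330974107201,  y_4 = 451·24408090+30·366934051 = 22016070120
k=5:  x_5 = 451·330974107201+226·30·22016070120 = 298538277761251,  y_5 = 451·22016070120+30·330974107201 = 19858470840150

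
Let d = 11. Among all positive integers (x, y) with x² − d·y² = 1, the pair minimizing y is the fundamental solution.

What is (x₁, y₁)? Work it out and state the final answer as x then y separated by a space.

10 3

√11 = [3; 3,6, …], period ℓ=2 (even) → k=1
k=0  a_k=3  p_k/q_k = 3/1
k=1  a_k=3  p_k/q_k = 10/3
(x₁, y₁) = (10, 3);  10² − 11·3² = 1 ✓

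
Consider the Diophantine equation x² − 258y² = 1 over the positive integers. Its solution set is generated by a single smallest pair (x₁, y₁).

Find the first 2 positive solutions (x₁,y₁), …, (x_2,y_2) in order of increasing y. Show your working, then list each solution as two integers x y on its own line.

[16; 16,32] for √258; ℓ=2 ⇒ convergent index 1
step 0: (16, 1)  from 16·(1,0) + (0,1)
step 1: (257, 16)  from 16·(16,1) + (1,0)
→ (257, 16).  Check: 257²=66049, 258·16²=66048, difference 1.
k=2:  x_2 = 257·257+258·16·16 = 132097,  y_2 = 257·16+16·257 = 8224

257 16
132097 8224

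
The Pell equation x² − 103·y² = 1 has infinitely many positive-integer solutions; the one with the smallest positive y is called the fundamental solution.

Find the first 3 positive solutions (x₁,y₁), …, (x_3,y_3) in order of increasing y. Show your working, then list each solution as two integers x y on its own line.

√103 = [10; 6,1,2,1,1,9,1,1,2,1,6,20, …], period ℓ=12 (even) → k=11
step 0: (10, 1)  from 10·(1,0) + (0,1)
…
step 2: (71, 7)  from 1·(61,6) + (10,1)
step 3: (203, 20)  from 2·(71,7) + (61,6)
…
step 5: (477, 47)  from 1·(274,27) + (203,20)
…
step 8: (9611, 947)  from 1·(5044,497) + (4567,450)
…
step 10: (33877, 3338)  from 1·(24266,2391) + (9611,947)
step 11: (227528, 22419)  from 6·(33877,3338) + (24266,2391)
→ (227528, 22419).  Check: 227528²=51768990784, 103·22419²=51768990783, difference 1.
n=2: (227528,22419)∘(227528,22419) = (227528·227528+103·22419·22419, 227528·22419+22419·227528) = (103537981567,10201900464)
n=3: (103537981567,10201900464)∘(227528,22419) = (227528·103537981567+103·22419·10201900464, 227528·10201900464+22419·103537981567) = (47115579739725224,4642436017523565)

227528 22419
103537981567 10201900464
47115579739725224 4642436017523565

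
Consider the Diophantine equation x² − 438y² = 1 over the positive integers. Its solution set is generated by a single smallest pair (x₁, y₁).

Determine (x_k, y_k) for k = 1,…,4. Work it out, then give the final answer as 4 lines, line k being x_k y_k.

293 14
171697 8204
100614149 4807530
58959719617 2817204376

d=438: √d = [20; 1,12,1,40] (ℓ=4, even), read p_3/q_3
k=0  a_k=20  p_k/q_k = 20/1
…
k=2  a_k=12  p_k/q_k = 272/13
k=3  a_k=1  p_k/q_k = 293/14
(x₁, y₁) = (293, 14);  293² − 438·14² = 1 ✓
(293+14√438)^2 = 171697 + 8204√438
(293+14√438)^3 = 100614149 + 4807530√438
(293+14√438)^4 = 58959719617 + 2817204376√438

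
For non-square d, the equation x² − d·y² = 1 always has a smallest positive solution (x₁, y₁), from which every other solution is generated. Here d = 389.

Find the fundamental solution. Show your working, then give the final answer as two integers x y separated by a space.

√389 → a₀=19, period (1,2,1,1,1,1,2,1,38); ℓ=9 odd so k=17
a_0=19:  p_0=19·1+0=19,  q_0=19·0+1=1
…
a_2=2:  p_2=2·20+19=59,  q_2=2·1+1=3
a_3=1:  p_3=1·59+20=79,  q_3=1·3+1=4
a_4=1:  p_4=1·79+59=138,  q_4=1·4+3=7
a_5=1:  p_5=1·138+79=217,  q_5=1·7+4=11
…
a_7=2:  p_7=2·355+217=927,  q_7=2·18+11=47
a_8=1:  p_8=1·927+355=1282,  q_8=1·47+18=65
a_9=38:  p_9=38·1282+927=49643,  q_9=38·65+47=2517
a_10=1:  p_10=1·49643+1282=50925,  q_10=1·2517+65=2582
a_11=2:  p_11=2·50925+49643=151493,  q_11=2·2582+2517=7681
…
a_13=1:  p_13=1·202418+151493=353911,  q_13=1·10263+7681=17944
…
a_15=1:  p_15=1·556329+353911=910240,  q_15=1·28207+17944=46151
a_16=2:  p_16=2·910240+556329=2376809,  q_16=2·46151+28207=120509
a_17=1:  p_17=1·2376809+910240=3287049,  q_17=1·120509+46151=166660
(x₁, y₁) = (3287049, 166660);  3287049² − 389·166660² = 1 ✓

3287049 166660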